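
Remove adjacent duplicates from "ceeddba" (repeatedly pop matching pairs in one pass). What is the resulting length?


Input: ceeddba
Stack-based adjacent duplicate removal:
  Read 'c': push. Stack: c
  Read 'e': push. Stack: ce
  Read 'e': matches stack top 'e' => pop. Stack: c
  Read 'd': push. Stack: cd
  Read 'd': matches stack top 'd' => pop. Stack: c
  Read 'b': push. Stack: cb
  Read 'a': push. Stack: cba
Final stack: "cba" (length 3)

3


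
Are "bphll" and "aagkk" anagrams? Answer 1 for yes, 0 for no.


Strings: "bphll", "aagkk"
Sorted first:  bhllp
Sorted second: aagkk
Differ at position 0: 'b' vs 'a' => not anagrams

0


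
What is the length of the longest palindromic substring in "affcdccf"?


Input: "affcdccf"
Checking substrings for palindromes:
  [3:6] "cdc" (len 3) => palindrome
  [1:3] "ff" (len 2) => palindrome
  [5:7] "cc" (len 2) => palindrome
Longest palindromic substring: "cdc" with length 3

3


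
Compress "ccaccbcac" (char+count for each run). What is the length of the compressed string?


Input: ccaccbcac
Runs:
  'c' x 2 => "c2"
  'a' x 1 => "a1"
  'c' x 2 => "c2"
  'b' x 1 => "b1"
  'c' x 1 => "c1"
  'a' x 1 => "a1"
  'c' x 1 => "c1"
Compressed: "c2a1c2b1c1a1c1"
Compressed length: 14

14


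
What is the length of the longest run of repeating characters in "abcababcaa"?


Input: "abcababcaa"
Scanning for longest run:
  Position 1 ('b'): new char, reset run to 1
  Position 2 ('c'): new char, reset run to 1
  Position 3 ('a'): new char, reset run to 1
  Position 4 ('b'): new char, reset run to 1
  Position 5 ('a'): new char, reset run to 1
  Position 6 ('b'): new char, reset run to 1
  Position 7 ('c'): new char, reset run to 1
  Position 8 ('a'): new char, reset run to 1
  Position 9 ('a'): continues run of 'a', length=2
Longest run: 'a' with length 2

2


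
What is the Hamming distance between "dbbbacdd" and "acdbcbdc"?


Comparing "dbbbacdd" and "acdbcbdc" position by position:
  Position 0: 'd' vs 'a' => differ
  Position 1: 'b' vs 'c' => differ
  Position 2: 'b' vs 'd' => differ
  Position 3: 'b' vs 'b' => same
  Position 4: 'a' vs 'c' => differ
  Position 5: 'c' vs 'b' => differ
  Position 6: 'd' vs 'd' => same
  Position 7: 'd' vs 'c' => differ
Total differences (Hamming distance): 6

6


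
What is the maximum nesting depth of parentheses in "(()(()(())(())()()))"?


Input: "(()(()(())(())()()))"
Tracking depth:
  Position 0 '(': depth becomes 1
  Position 1 '(': depth becomes 2
  Position 2 ')': depth becomes 1
  Position 3 '(': depth becomes 2
  Position 4 '(': depth becomes 3
  Position 5 ')': depth becomes 2
  Position 6 '(': depth becomes 3
  Position 7 '(': depth becomes 4
  Position 8 ')': depth becomes 3
  Position 9 ')': depth becomes 2
  Position 10 '(': depth becomes 3
  Position 11 '(': depth becomes 4
  Position 12 ')': depth becomes 3
  Position 13 ')': depth becomes 2
  Position 14 '(': depth becomes 3
  Position 15 ')': depth becomes 2
  Position 16 '(': depth becomes 3
  Position 17 ')': depth becomes 2
  Position 18 ')': depth becomes 1
  Position 19 ')': depth becomes 0
Maximum depth reached: 4

4


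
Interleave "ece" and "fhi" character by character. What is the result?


Interleaving "ece" and "fhi":
  Position 0: 'e' from first, 'f' from second => "ef"
  Position 1: 'c' from first, 'h' from second => "ch"
  Position 2: 'e' from first, 'i' from second => "ei"
Result: efchei

efchei


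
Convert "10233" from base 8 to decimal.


Input: "10233" in base 8
Positional expansion:
  Digit '1' (value 1) x 8^4 = 4096
  Digit '0' (value 0) x 8^3 = 0
  Digit '2' (value 2) x 8^2 = 128
  Digit '3' (value 3) x 8^1 = 24
  Digit '3' (value 3) x 8^0 = 3
Sum = 4251

4251


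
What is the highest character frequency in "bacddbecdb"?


Input: bacddbecdb
Character counts:
  'a': 1
  'b': 3
  'c': 2
  'd': 3
  'e': 1
Maximum frequency: 3

3


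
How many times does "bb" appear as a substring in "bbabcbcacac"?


Searching for "bb" in "bbabcbcacac"
Scanning each position:
  Position 0: "bb" => MATCH
  Position 1: "ba" => no
  Position 2: "ab" => no
  Position 3: "bc" => no
  Position 4: "cb" => no
  Position 5: "bc" => no
  Position 6: "ca" => no
  Position 7: "ac" => no
  Position 8: "ca" => no
  Position 9: "ac" => no
Total occurrences: 1

1


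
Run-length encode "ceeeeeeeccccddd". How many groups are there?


Input: ceeeeeeeccccddd
Scanning for consecutive runs:
  Group 1: 'c' x 1 (positions 0-0)
  Group 2: 'e' x 7 (positions 1-7)
  Group 3: 'c' x 4 (positions 8-11)
  Group 4: 'd' x 3 (positions 12-14)
Total groups: 4

4


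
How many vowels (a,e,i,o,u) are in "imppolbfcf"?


Input: imppolbfcf
Checking each character:
  'i' at position 0: vowel (running total: 1)
  'm' at position 1: consonant
  'p' at position 2: consonant
  'p' at position 3: consonant
  'o' at position 4: vowel (running total: 2)
  'l' at position 5: consonant
  'b' at position 6: consonant
  'f' at position 7: consonant
  'c' at position 8: consonant
  'f' at position 9: consonant
Total vowels: 2

2


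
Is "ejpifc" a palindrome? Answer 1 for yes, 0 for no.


Input: ejpifc
Reversed: cfipje
  Compare pos 0 ('e') with pos 5 ('c'): MISMATCH
  Compare pos 1 ('j') with pos 4 ('f'): MISMATCH
  Compare pos 2 ('p') with pos 3 ('i'): MISMATCH
Result: not a palindrome

0


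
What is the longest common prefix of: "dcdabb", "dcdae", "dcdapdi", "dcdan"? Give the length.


Words: dcdabb, dcdae, dcdapdi, dcdan
  Position 0: all 'd' => match
  Position 1: all 'c' => match
  Position 2: all 'd' => match
  Position 3: all 'a' => match
  Position 4: ('b', 'e', 'p', 'n') => mismatch, stop
LCP = "dcda" (length 4)

4


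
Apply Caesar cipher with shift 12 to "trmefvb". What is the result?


Caesar cipher: shift "trmefvb" by 12
  't' (pos 19) + 12 = pos 5 = 'f'
  'r' (pos 17) + 12 = pos 3 = 'd'
  'm' (pos 12) + 12 = pos 24 = 'y'
  'e' (pos 4) + 12 = pos 16 = 'q'
  'f' (pos 5) + 12 = pos 17 = 'r'
  'v' (pos 21) + 12 = pos 7 = 'h'
  'b' (pos 1) + 12 = pos 13 = 'n'
Result: fdyqrhn

fdyqrhn


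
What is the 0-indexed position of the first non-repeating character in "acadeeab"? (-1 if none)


Input: acadeeab
Character frequencies:
  'a': 3
  'b': 1
  'c': 1
  'd': 1
  'e': 2
Scanning left to right for freq == 1:
  Position 0 ('a'): freq=3, skip
  Position 1 ('c'): unique! => answer = 1

1


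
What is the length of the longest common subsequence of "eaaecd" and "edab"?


LCS of "eaaecd" and "edab"
DP table:
           e    d    a    b
      0    0    0    0    0
  e   0    1    1    1    1
  a   0    1    1    2    2
  a   0    1    1    2    2
  e   0    1    1    2    2
  c   0    1    1    2    2
  d   0    1    2    2    2
LCS length = dp[6][4] = 2

2


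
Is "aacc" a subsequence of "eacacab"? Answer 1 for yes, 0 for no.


Check if "aacc" is a subsequence of "eacacab"
Greedy scan:
  Position 0 ('e'): no match needed
  Position 1 ('a'): matches sub[0] = 'a'
  Position 2 ('c'): no match needed
  Position 3 ('a'): matches sub[1] = 'a'
  Position 4 ('c'): matches sub[2] = 'c'
  Position 5 ('a'): no match needed
  Position 6 ('b'): no match needed
Only matched 3/4 characters => not a subsequence

0


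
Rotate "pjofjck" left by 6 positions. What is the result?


Input: "pjofjck", rotate left by 6
First 6 characters: "pjofjc"
Remaining characters: "k"
Concatenate remaining + first: "k" + "pjofjc" = "kpjofjc"

kpjofjc


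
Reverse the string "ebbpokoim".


Input: ebbpokoim
Reading characters right to left:
  Position 8: 'm'
  Position 7: 'i'
  Position 6: 'o'
  Position 5: 'k'
  Position 4: 'o'
  Position 3: 'p'
  Position 2: 'b'
  Position 1: 'b'
  Position 0: 'e'
Reversed: miokopbbe

miokopbbe


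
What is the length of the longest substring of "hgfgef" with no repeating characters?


Input: "hgfgef"
Sliding window (track last position of each char):
  Position 0 ('h'): window [0,0] length 1 -- new best
  Position 1 ('g'): window [0,1] length 2 -- new best
  Position 2 ('f'): window [0,2] length 3 -- new best
  Position 3 ('g'): repeat (last at 1), move window start to 2
  Position 3 ('g'): window [2,3] length 2
  Position 4 ('e'): window [2,4] length 3
  Position 5 ('f'): repeat (last at 2), move window start to 3
  Position 5 ('f'): window [3,5] length 3
Longest substring with no repeats: "hgf" with length 3

3


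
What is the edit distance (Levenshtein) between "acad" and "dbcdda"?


Computing edit distance: "acad" -> "dbcdda"
DP table:
           d    b    c    d    d    a
      0    1    2    3    4    5    6
  a   1    1    2    3    4    5    5
  c   2    2    2    2    3    4    5
  a   3    3    3    3    3    4    4
  d   4    3    4    4    3    3    4
Edit distance = dp[4][6] = 4

4


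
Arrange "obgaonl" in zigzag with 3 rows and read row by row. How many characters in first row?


Zigzag "obgaonl" into 3 rows:
Placing characters:
  'o' => row 0
  'b' => row 1
  'g' => row 2
  'a' => row 1
  'o' => row 0
  'n' => row 1
  'l' => row 2
Rows:
  Row 0: "oo"
  Row 1: "ban"
  Row 2: "gl"
First row length: 2

2


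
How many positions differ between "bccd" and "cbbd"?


Comparing "bccd" and "cbbd" position by position:
  Position 0: 'b' vs 'c' => DIFFER
  Position 1: 'c' vs 'b' => DIFFER
  Position 2: 'c' vs 'b' => DIFFER
  Position 3: 'd' vs 'd' => same
Positions that differ: 3

3


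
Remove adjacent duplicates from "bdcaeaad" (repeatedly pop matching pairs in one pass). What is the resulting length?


Input: bdcaeaad
Stack-based adjacent duplicate removal:
  Read 'b': push. Stack: b
  Read 'd': push. Stack: bd
  Read 'c': push. Stack: bdc
  Read 'a': push. Stack: bdca
  Read 'e': push. Stack: bdcae
  Read 'a': push. Stack: bdcaea
  Read 'a': matches stack top 'a' => pop. Stack: bdcae
  Read 'd': push. Stack: bdcaed
Final stack: "bdcaed" (length 6)

6


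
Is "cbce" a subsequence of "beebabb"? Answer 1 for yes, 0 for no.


Check if "cbce" is a subsequence of "beebabb"
Greedy scan:
  Position 0 ('b'): no match needed
  Position 1 ('e'): no match needed
  Position 2 ('e'): no match needed
  Position 3 ('b'): no match needed
  Position 4 ('a'): no match needed
  Position 5 ('b'): no match needed
  Position 6 ('b'): no match needed
Only matched 0/4 characters => not a subsequence

0


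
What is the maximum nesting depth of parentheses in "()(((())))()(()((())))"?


Input: "()(((())))()(()((())))"
Tracking depth:
  Position 0 '(': depth becomes 1
  Position 1 ')': depth becomes 0
  Position 2 '(': depth becomes 1
  Position 3 '(': depth becomes 2
  Position 4 '(': depth becomes 3
  Position 5 '(': depth becomes 4
  Position 6 ')': depth becomes 3
  Position 7 ')': depth becomes 2
  Position 8 ')': depth becomes 1
  Position 9 ')': depth becomes 0
  Position 10 '(': depth becomes 1
  Position 11 ')': depth becomes 0
  Position 12 '(': depth becomes 1
  Position 13 '(': depth becomes 2
  Position 14 ')': depth becomes 1
  Position 15 '(': depth becomes 2
  Position 16 '(': depth becomes 3
  Position 17 '(': depth becomes 4
  Position 18 ')': depth becomes 3
  Position 19 ')': depth becomes 2
  Position 20 ')': depth becomes 1
  Position 21 ')': depth becomes 0
Maximum depth reached: 4

4


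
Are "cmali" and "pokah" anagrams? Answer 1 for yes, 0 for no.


Strings: "cmali", "pokah"
Sorted first:  acilm
Sorted second: ahkop
Differ at position 1: 'c' vs 'h' => not anagrams

0


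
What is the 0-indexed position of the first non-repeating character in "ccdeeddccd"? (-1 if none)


Input: ccdeeddccd
Character frequencies:
  'c': 4
  'd': 4
  'e': 2
Scanning left to right for freq == 1:
  Position 0 ('c'): freq=4, skip
  Position 1 ('c'): freq=4, skip
  Position 2 ('d'): freq=4, skip
  Position 3 ('e'): freq=2, skip
  Position 4 ('e'): freq=2, skip
  Position 5 ('d'): freq=4, skip
  Position 6 ('d'): freq=4, skip
  Position 7 ('c'): freq=4, skip
  Position 8 ('c'): freq=4, skip
  Position 9 ('d'): freq=4, skip
  No unique character found => answer = -1

-1


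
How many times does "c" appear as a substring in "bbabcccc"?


Searching for "c" in "bbabcccc"
Scanning each position:
  Position 0: "b" => no
  Position 1: "b" => no
  Position 2: "a" => no
  Position 3: "b" => no
  Position 4: "c" => MATCH
  Position 5: "c" => MATCH
  Position 6: "c" => MATCH
  Position 7: "c" => MATCH
Total occurrences: 4

4


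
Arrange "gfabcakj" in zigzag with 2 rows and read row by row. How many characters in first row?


Zigzag "gfabcakj" into 2 rows:
Placing characters:
  'g' => row 0
  'f' => row 1
  'a' => row 0
  'b' => row 1
  'c' => row 0
  'a' => row 1
  'k' => row 0
  'j' => row 1
Rows:
  Row 0: "gack"
  Row 1: "fbaj"
First row length: 4

4


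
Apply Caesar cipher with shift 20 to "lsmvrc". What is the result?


Caesar cipher: shift "lsmvrc" by 20
  'l' (pos 11) + 20 = pos 5 = 'f'
  's' (pos 18) + 20 = pos 12 = 'm'
  'm' (pos 12) + 20 = pos 6 = 'g'
  'v' (pos 21) + 20 = pos 15 = 'p'
  'r' (pos 17) + 20 = pos 11 = 'l'
  'c' (pos 2) + 20 = pos 22 = 'w'
Result: fmgplw

fmgplw


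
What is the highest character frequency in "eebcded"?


Input: eebcded
Character counts:
  'b': 1
  'c': 1
  'd': 2
  'e': 3
Maximum frequency: 3

3


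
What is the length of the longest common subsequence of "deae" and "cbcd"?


LCS of "deae" and "cbcd"
DP table:
           c    b    c    d
      0    0    0    0    0
  d   0    0    0    0    1
  e   0    0    0    0    1
  a   0    0    0    0    1
  e   0    0    0    0    1
LCS length = dp[4][4] = 1

1


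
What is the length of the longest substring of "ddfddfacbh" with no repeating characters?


Input: "ddfddfacbh"
Sliding window (track last position of each char):
  Position 0 ('d'): window [0,0] length 1 -- new best
  Position 1 ('d'): repeat (last at 0), move window start to 1
  Position 1 ('d'): window [1,1] length 1
  Position 2 ('f'): window [1,2] length 2 -- new best
  Position 3 ('d'): repeat (last at 1), move window start to 2
  Position 3 ('d'): window [2,3] length 2
  Position 4 ('d'): repeat (last at 3), move window start to 4
  Position 4 ('d'): window [4,4] length 1
  Position 5 ('f'): window [4,5] length 2
  Position 6 ('a'): window [4,6] length 3 -- new best
  Position 7 ('c'): window [4,7] length 4 -- new best
  Position 8 ('b'): window [4,8] length 5 -- new best
  Position 9 ('h'): window [4,9] length 6 -- new best
Longest substring with no repeats: "dfacbh" with length 6

6


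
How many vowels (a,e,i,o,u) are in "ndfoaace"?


Input: ndfoaace
Checking each character:
  'n' at position 0: consonant
  'd' at position 1: consonant
  'f' at position 2: consonant
  'o' at position 3: vowel (running total: 1)
  'a' at position 4: vowel (running total: 2)
  'a' at position 5: vowel (running total: 3)
  'c' at position 6: consonant
  'e' at position 7: vowel (running total: 4)
Total vowels: 4

4


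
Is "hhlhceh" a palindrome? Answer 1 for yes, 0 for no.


Input: hhlhceh
Reversed: hechlhh
  Compare pos 0 ('h') with pos 6 ('h'): match
  Compare pos 1 ('h') with pos 5 ('e'): MISMATCH
  Compare pos 2 ('l') with pos 4 ('c'): MISMATCH
Result: not a palindrome

0


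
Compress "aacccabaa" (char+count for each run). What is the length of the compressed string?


Input: aacccabaa
Runs:
  'a' x 2 => "a2"
  'c' x 3 => "c3"
  'a' x 1 => "a1"
  'b' x 1 => "b1"
  'a' x 2 => "a2"
Compressed: "a2c3a1b1a2"
Compressed length: 10

10


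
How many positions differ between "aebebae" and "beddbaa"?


Comparing "aebebae" and "beddbaa" position by position:
  Position 0: 'a' vs 'b' => DIFFER
  Position 1: 'e' vs 'e' => same
  Position 2: 'b' vs 'd' => DIFFER
  Position 3: 'e' vs 'd' => DIFFER
  Position 4: 'b' vs 'b' => same
  Position 5: 'a' vs 'a' => same
  Position 6: 'e' vs 'a' => DIFFER
Positions that differ: 4

4


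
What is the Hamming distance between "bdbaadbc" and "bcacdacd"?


Comparing "bdbaadbc" and "bcacdacd" position by position:
  Position 0: 'b' vs 'b' => same
  Position 1: 'd' vs 'c' => differ
  Position 2: 'b' vs 'a' => differ
  Position 3: 'a' vs 'c' => differ
  Position 4: 'a' vs 'd' => differ
  Position 5: 'd' vs 'a' => differ
  Position 6: 'b' vs 'c' => differ
  Position 7: 'c' vs 'd' => differ
Total differences (Hamming distance): 7

7


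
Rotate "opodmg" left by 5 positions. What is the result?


Input: "opodmg", rotate left by 5
First 5 characters: "opodm"
Remaining characters: "g"
Concatenate remaining + first: "g" + "opodm" = "gopodm"

gopodm


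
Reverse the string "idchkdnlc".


Input: idchkdnlc
Reading characters right to left:
  Position 8: 'c'
  Position 7: 'l'
  Position 6: 'n'
  Position 5: 'd'
  Position 4: 'k'
  Position 3: 'h'
  Position 2: 'c'
  Position 1: 'd'
  Position 0: 'i'
Reversed: clndkhcdi

clndkhcdi


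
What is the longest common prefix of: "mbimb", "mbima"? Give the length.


Words: mbimb, mbima
  Position 0: all 'm' => match
  Position 1: all 'b' => match
  Position 2: all 'i' => match
  Position 3: all 'm' => match
  Position 4: ('b', 'a') => mismatch, stop
LCP = "mbim" (length 4)

4


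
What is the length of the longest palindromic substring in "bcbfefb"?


Input: "bcbfefb"
Checking substrings for palindromes:
  [2:7] "bfefb" (len 5) => palindrome
  [0:3] "bcb" (len 3) => palindrome
  [3:6] "fef" (len 3) => palindrome
Longest palindromic substring: "bfefb" with length 5

5


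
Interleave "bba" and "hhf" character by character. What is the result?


Interleaving "bba" and "hhf":
  Position 0: 'b' from first, 'h' from second => "bh"
  Position 1: 'b' from first, 'h' from second => "bh"
  Position 2: 'a' from first, 'f' from second => "af"
Result: bhbhaf

bhbhaf


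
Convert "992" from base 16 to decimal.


Input: "992" in base 16
Positional expansion:
  Digit '9' (value 9) x 16^2 = 2304
  Digit '9' (value 9) x 16^1 = 144
  Digit '2' (value 2) x 16^0 = 2
Sum = 2450

2450


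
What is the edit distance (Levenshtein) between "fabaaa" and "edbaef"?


Computing edit distance: "fabaaa" -> "edbaef"
DP table:
           e    d    b    a    e    f
      0    1    2    3    4    5    6
  f   1    1    2    3    4    5    5
  a   2    2    2    3    3    4    5
  b   3    3    3    2    3    4    5
  a   4    4    4    3    2    3    4
  a   5    5    5    4    3    3    4
  a   6    6    6    5    4    4    4
Edit distance = dp[6][6] = 4

4


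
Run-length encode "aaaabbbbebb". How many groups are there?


Input: aaaabbbbebb
Scanning for consecutive runs:
  Group 1: 'a' x 4 (positions 0-3)
  Group 2: 'b' x 4 (positions 4-7)
  Group 3: 'e' x 1 (positions 8-8)
  Group 4: 'b' x 2 (positions 9-10)
Total groups: 4

4


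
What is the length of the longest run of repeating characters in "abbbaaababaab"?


Input: "abbbaaababaab"
Scanning for longest run:
  Position 1 ('b'): new char, reset run to 1
  Position 2 ('b'): continues run of 'b', length=2
  Position 3 ('b'): continues run of 'b', length=3
  Position 4 ('a'): new char, reset run to 1
  Position 5 ('a'): continues run of 'a', length=2
  Position 6 ('a'): continues run of 'a', length=3
  Position 7 ('b'): new char, reset run to 1
  Position 8 ('a'): new char, reset run to 1
  Position 9 ('b'): new char, reset run to 1
  Position 10 ('a'): new char, reset run to 1
  Position 11 ('a'): continues run of 'a', length=2
  Position 12 ('b'): new char, reset run to 1
Longest run: 'b' with length 3

3


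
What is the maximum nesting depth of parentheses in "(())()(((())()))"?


Input: "(())()(((())()))"
Tracking depth:
  Position 0 '(': depth becomes 1
  Position 1 '(': depth becomes 2
  Position 2 ')': depth becomes 1
  Position 3 ')': depth becomes 0
  Position 4 '(': depth becomes 1
  Position 5 ')': depth becomes 0
  Position 6 '(': depth becomes 1
  Position 7 '(': depth becomes 2
  Position 8 '(': depth becomes 3
  Position 9 '(': depth becomes 4
  Position 10 ')': depth becomes 3
  Position 11 ')': depth becomes 2
  Position 12 '(': depth becomes 3
  Position 13 ')': depth becomes 2
  Position 14 ')': depth becomes 1
  Position 15 ')': depth becomes 0
Maximum depth reached: 4

4


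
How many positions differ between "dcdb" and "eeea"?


Comparing "dcdb" and "eeea" position by position:
  Position 0: 'd' vs 'e' => DIFFER
  Position 1: 'c' vs 'e' => DIFFER
  Position 2: 'd' vs 'e' => DIFFER
  Position 3: 'b' vs 'a' => DIFFER
Positions that differ: 4

4


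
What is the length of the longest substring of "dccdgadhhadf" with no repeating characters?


Input: "dccdgadhhadf"
Sliding window (track last position of each char):
  Position 0 ('d'): window [0,0] length 1 -- new best
  Position 1 ('c'): window [0,1] length 2 -- new best
  Position 2 ('c'): repeat (last at 1), move window start to 2
  Position 2 ('c'): window [2,2] length 1
  Position 3 ('d'): window [2,3] length 2
  Position 4 ('g'): window [2,4] length 3 -- new best
  Position 5 ('a'): window [2,5] length 4 -- new best
  Position 6 ('d'): repeat (last at 3), move window start to 4
  Position 6 ('d'): window [4,6] length 3
  Position 7 ('h'): window [4,7] length 4
  Position 8 ('h'): repeat (last at 7), move window start to 8
  Position 8 ('h'): window [8,8] length 1
  Position 9 ('a'): window [8,9] length 2
  Position 10 ('d'): window [8,10] length 3
  Position 11 ('f'): window [8,11] length 4
Longest substring with no repeats: "cdga" with length 4

4


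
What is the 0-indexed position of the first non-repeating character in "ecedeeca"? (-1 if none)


Input: ecedeeca
Character frequencies:
  'a': 1
  'c': 2
  'd': 1
  'e': 4
Scanning left to right for freq == 1:
  Position 0 ('e'): freq=4, skip
  Position 1 ('c'): freq=2, skip
  Position 2 ('e'): freq=4, skip
  Position 3 ('d'): unique! => answer = 3

3


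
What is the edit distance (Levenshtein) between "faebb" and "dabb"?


Computing edit distance: "faebb" -> "dabb"
DP table:
           d    a    b    b
      0    1    2    3    4
  f   1    1    2    3    4
  a   2    2    1    2    3
  e   3    3    2    2    3
  b   4    4    3    2    2
  b   5    5    4    3    2
Edit distance = dp[5][4] = 2

2


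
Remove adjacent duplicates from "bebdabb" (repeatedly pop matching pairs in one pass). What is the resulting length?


Input: bebdabb
Stack-based adjacent duplicate removal:
  Read 'b': push. Stack: b
  Read 'e': push. Stack: be
  Read 'b': push. Stack: beb
  Read 'd': push. Stack: bebd
  Read 'a': push. Stack: bebda
  Read 'b': push. Stack: bebdab
  Read 'b': matches stack top 'b' => pop. Stack: bebda
Final stack: "bebda" (length 5)

5


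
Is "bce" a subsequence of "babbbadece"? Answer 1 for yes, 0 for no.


Check if "bce" is a subsequence of "babbbadece"
Greedy scan:
  Position 0 ('b'): matches sub[0] = 'b'
  Position 1 ('a'): no match needed
  Position 2 ('b'): no match needed
  Position 3 ('b'): no match needed
  Position 4 ('b'): no match needed
  Position 5 ('a'): no match needed
  Position 6 ('d'): no match needed
  Position 7 ('e'): no match needed
  Position 8 ('c'): matches sub[1] = 'c'
  Position 9 ('e'): matches sub[2] = 'e'
All 3 characters matched => is a subsequence

1


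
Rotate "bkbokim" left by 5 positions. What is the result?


Input: "bkbokim", rotate left by 5
First 5 characters: "bkbok"
Remaining characters: "im"
Concatenate remaining + first: "im" + "bkbok" = "imbkbok"

imbkbok


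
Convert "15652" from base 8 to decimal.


Input: "15652" in base 8
Positional expansion:
  Digit '1' (value 1) x 8^4 = 4096
  Digit '5' (value 5) x 8^3 = 2560
  Digit '6' (value 6) x 8^2 = 384
  Digit '5' (value 5) x 8^1 = 40
  Digit '2' (value 2) x 8^0 = 2
Sum = 7082

7082


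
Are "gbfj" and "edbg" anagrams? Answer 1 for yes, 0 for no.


Strings: "gbfj", "edbg"
Sorted first:  bfgj
Sorted second: bdeg
Differ at position 1: 'f' vs 'd' => not anagrams

0


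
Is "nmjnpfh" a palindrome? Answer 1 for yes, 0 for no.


Input: nmjnpfh
Reversed: hfpnjmn
  Compare pos 0 ('n') with pos 6 ('h'): MISMATCH
  Compare pos 1 ('m') with pos 5 ('f'): MISMATCH
  Compare pos 2 ('j') with pos 4 ('p'): MISMATCH
Result: not a palindrome

0


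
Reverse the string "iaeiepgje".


Input: iaeiepgje
Reading characters right to left:
  Position 8: 'e'
  Position 7: 'j'
  Position 6: 'g'
  Position 5: 'p'
  Position 4: 'e'
  Position 3: 'i'
  Position 2: 'e'
  Position 1: 'a'
  Position 0: 'i'
Reversed: ejgpeieai

ejgpeieai


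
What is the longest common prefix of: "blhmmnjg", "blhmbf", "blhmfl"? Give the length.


Words: blhmmnjg, blhmbf, blhmfl
  Position 0: all 'b' => match
  Position 1: all 'l' => match
  Position 2: all 'h' => match
  Position 3: all 'm' => match
  Position 4: ('m', 'b', 'f') => mismatch, stop
LCP = "blhm" (length 4)

4


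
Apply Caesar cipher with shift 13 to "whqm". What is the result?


Caesar cipher: shift "whqm" by 13
  'w' (pos 22) + 13 = pos 9 = 'j'
  'h' (pos 7) + 13 = pos 20 = 'u'
  'q' (pos 16) + 13 = pos 3 = 'd'
  'm' (pos 12) + 13 = pos 25 = 'z'
Result: judz

judz


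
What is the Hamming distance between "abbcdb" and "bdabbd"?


Comparing "abbcdb" and "bdabbd" position by position:
  Position 0: 'a' vs 'b' => differ
  Position 1: 'b' vs 'd' => differ
  Position 2: 'b' vs 'a' => differ
  Position 3: 'c' vs 'b' => differ
  Position 4: 'd' vs 'b' => differ
  Position 5: 'b' vs 'd' => differ
Total differences (Hamming distance): 6

6


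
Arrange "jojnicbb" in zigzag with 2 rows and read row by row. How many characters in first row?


Zigzag "jojnicbb" into 2 rows:
Placing characters:
  'j' => row 0
  'o' => row 1
  'j' => row 0
  'n' => row 1
  'i' => row 0
  'c' => row 1
  'b' => row 0
  'b' => row 1
Rows:
  Row 0: "jjib"
  Row 1: "oncb"
First row length: 4

4


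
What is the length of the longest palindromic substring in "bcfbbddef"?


Input: "bcfbbddef"
Checking substrings for palindromes:
  [3:5] "bb" (len 2) => palindrome
  [5:7] "dd" (len 2) => palindrome
Longest palindromic substring: "bb" with length 2

2


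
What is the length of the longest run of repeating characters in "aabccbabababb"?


Input: "aabccbabababb"
Scanning for longest run:
  Position 1 ('a'): continues run of 'a', length=2
  Position 2 ('b'): new char, reset run to 1
  Position 3 ('c'): new char, reset run to 1
  Position 4 ('c'): continues run of 'c', length=2
  Position 5 ('b'): new char, reset run to 1
  Position 6 ('a'): new char, reset run to 1
  Position 7 ('b'): new char, reset run to 1
  Position 8 ('a'): new char, reset run to 1
  Position 9 ('b'): new char, reset run to 1
  Position 10 ('a'): new char, reset run to 1
  Position 11 ('b'): new char, reset run to 1
  Position 12 ('b'): continues run of 'b', length=2
Longest run: 'a' with length 2

2


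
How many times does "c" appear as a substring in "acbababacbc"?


Searching for "c" in "acbababacbc"
Scanning each position:
  Position 0: "a" => no
  Position 1: "c" => MATCH
  Position 2: "b" => no
  Position 3: "a" => no
  Position 4: "b" => no
  Position 5: "a" => no
  Position 6: "b" => no
  Position 7: "a" => no
  Position 8: "c" => MATCH
  Position 9: "b" => no
  Position 10: "c" => MATCH
Total occurrences: 3

3


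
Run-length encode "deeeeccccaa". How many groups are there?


Input: deeeeccccaa
Scanning for consecutive runs:
  Group 1: 'd' x 1 (positions 0-0)
  Group 2: 'e' x 4 (positions 1-4)
  Group 3: 'c' x 4 (positions 5-8)
  Group 4: 'a' x 2 (positions 9-10)
Total groups: 4

4


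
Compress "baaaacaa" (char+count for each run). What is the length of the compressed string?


Input: baaaacaa
Runs:
  'b' x 1 => "b1"
  'a' x 4 => "a4"
  'c' x 1 => "c1"
  'a' x 2 => "a2"
Compressed: "b1a4c1a2"
Compressed length: 8

8


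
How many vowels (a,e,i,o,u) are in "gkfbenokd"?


Input: gkfbenokd
Checking each character:
  'g' at position 0: consonant
  'k' at position 1: consonant
  'f' at position 2: consonant
  'b' at position 3: consonant
  'e' at position 4: vowel (running total: 1)
  'n' at position 5: consonant
  'o' at position 6: vowel (running total: 2)
  'k' at position 7: consonant
  'd' at position 8: consonant
Total vowels: 2

2


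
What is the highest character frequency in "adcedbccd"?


Input: adcedbccd
Character counts:
  'a': 1
  'b': 1
  'c': 3
  'd': 3
  'e': 1
Maximum frequency: 3

3


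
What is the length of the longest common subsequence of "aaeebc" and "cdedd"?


LCS of "aaeebc" and "cdedd"
DP table:
           c    d    e    d    d
      0    0    0    0    0    0
  a   0    0    0    0    0    0
  a   0    0    0    0    0    0
  e   0    0    0    1    1    1
  e   0    0    0    1    1    1
  b   0    0    0    1    1    1
  c   0    1    1    1    1    1
LCS length = dp[6][5] = 1

1


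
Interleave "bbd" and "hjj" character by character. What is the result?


Interleaving "bbd" and "hjj":
  Position 0: 'b' from first, 'h' from second => "bh"
  Position 1: 'b' from first, 'j' from second => "bj"
  Position 2: 'd' from first, 'j' from second => "dj"
Result: bhbjdj

bhbjdj


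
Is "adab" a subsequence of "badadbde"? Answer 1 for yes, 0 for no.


Check if "adab" is a subsequence of "badadbde"
Greedy scan:
  Position 0 ('b'): no match needed
  Position 1 ('a'): matches sub[0] = 'a'
  Position 2 ('d'): matches sub[1] = 'd'
  Position 3 ('a'): matches sub[2] = 'a'
  Position 4 ('d'): no match needed
  Position 5 ('b'): matches sub[3] = 'b'
  Position 6 ('d'): no match needed
  Position 7 ('e'): no match needed
All 4 characters matched => is a subsequence

1


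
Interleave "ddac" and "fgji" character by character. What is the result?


Interleaving "ddac" and "fgji":
  Position 0: 'd' from first, 'f' from second => "df"
  Position 1: 'd' from first, 'g' from second => "dg"
  Position 2: 'a' from first, 'j' from second => "aj"
  Position 3: 'c' from first, 'i' from second => "ci"
Result: dfdgajci

dfdgajci


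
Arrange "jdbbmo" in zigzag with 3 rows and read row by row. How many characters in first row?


Zigzag "jdbbmo" into 3 rows:
Placing characters:
  'j' => row 0
  'd' => row 1
  'b' => row 2
  'b' => row 1
  'm' => row 0
  'o' => row 1
Rows:
  Row 0: "jm"
  Row 1: "dbo"
  Row 2: "b"
First row length: 2

2


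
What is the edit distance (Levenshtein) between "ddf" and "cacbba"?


Computing edit distance: "ddf" -> "cacbba"
DP table:
           c    a    c    b    b    a
      0    1    2    3    4    5    6
  d   1    1    2    3    4    5    6
  d   2    2    2    3    4    5    6
  f   3    3    3    3    4    5    6
Edit distance = dp[3][6] = 6

6


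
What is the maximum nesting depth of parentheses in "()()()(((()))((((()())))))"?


Input: "()()()(((()))((((()())))))"
Tracking depth:
  Position 0 '(': depth becomes 1
  Position 1 ')': depth becomes 0
  Position 2 '(': depth becomes 1
  Position 3 ')': depth becomes 0
  Position 4 '(': depth becomes 1
  Position 5 ')': depth becomes 0
  Position 6 '(': depth becomes 1
  Position 7 '(': depth becomes 2
  Position 8 '(': depth becomes 3
  Position 9 '(': depth becomes 4
  Position 10 ')': depth becomes 3
  Position 11 ')': depth becomes 2
  Position 12 ')': depth becomes 1
  Position 13 '(': depth becomes 2
  Position 14 '(': depth becomes 3
  Position 15 '(': depth becomes 4
  Position 16 '(': depth becomes 5
  Position 17 '(': depth becomes 6
  Position 18 ')': depth becomes 5
  Position 19 '(': depth becomes 6
  Position 20 ')': depth becomes 5
  Position 21 ')': depth becomes 4
  Position 22 ')': depth becomes 3
  Position 23 ')': depth becomes 2
  Position 24 ')': depth becomes 1
  Position 25 ')': depth becomes 0
Maximum depth reached: 6

6


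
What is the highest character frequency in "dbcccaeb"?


Input: dbcccaeb
Character counts:
  'a': 1
  'b': 2
  'c': 3
  'd': 1
  'e': 1
Maximum frequency: 3

3


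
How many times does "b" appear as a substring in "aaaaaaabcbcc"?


Searching for "b" in "aaaaaaabcbcc"
Scanning each position:
  Position 0: "a" => no
  Position 1: "a" => no
  Position 2: "a" => no
  Position 3: "a" => no
  Position 4: "a" => no
  Position 5: "a" => no
  Position 6: "a" => no
  Position 7: "b" => MATCH
  Position 8: "c" => no
  Position 9: "b" => MATCH
  Position 10: "c" => no
  Position 11: "c" => no
Total occurrences: 2

2


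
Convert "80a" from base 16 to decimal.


Input: "80a" in base 16
Positional expansion:
  Digit '8' (value 8) x 16^2 = 2048
  Digit '0' (value 0) x 16^1 = 0
  Digit 'a' (value 10) x 16^0 = 10
Sum = 2058

2058


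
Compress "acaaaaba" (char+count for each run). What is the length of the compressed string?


Input: acaaaaba
Runs:
  'a' x 1 => "a1"
  'c' x 1 => "c1"
  'a' x 4 => "a4"
  'b' x 1 => "b1"
  'a' x 1 => "a1"
Compressed: "a1c1a4b1a1"
Compressed length: 10

10


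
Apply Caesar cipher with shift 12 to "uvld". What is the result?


Caesar cipher: shift "uvld" by 12
  'u' (pos 20) + 12 = pos 6 = 'g'
  'v' (pos 21) + 12 = pos 7 = 'h'
  'l' (pos 11) + 12 = pos 23 = 'x'
  'd' (pos 3) + 12 = pos 15 = 'p'
Result: ghxp

ghxp


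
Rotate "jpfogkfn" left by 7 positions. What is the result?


Input: "jpfogkfn", rotate left by 7
First 7 characters: "jpfogkf"
Remaining characters: "n"
Concatenate remaining + first: "n" + "jpfogkf" = "njpfogkf"

njpfogkf


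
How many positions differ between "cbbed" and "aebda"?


Comparing "cbbed" and "aebda" position by position:
  Position 0: 'c' vs 'a' => DIFFER
  Position 1: 'b' vs 'e' => DIFFER
  Position 2: 'b' vs 'b' => same
  Position 3: 'e' vs 'd' => DIFFER
  Position 4: 'd' vs 'a' => DIFFER
Positions that differ: 4

4


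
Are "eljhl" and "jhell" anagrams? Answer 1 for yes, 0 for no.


Strings: "eljhl", "jhell"
Sorted first:  ehjll
Sorted second: ehjll
Sorted forms match => anagrams

1


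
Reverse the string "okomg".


Input: okomg
Reading characters right to left:
  Position 4: 'g'
  Position 3: 'm'
  Position 2: 'o'
  Position 1: 'k'
  Position 0: 'o'
Reversed: gmoko

gmoko


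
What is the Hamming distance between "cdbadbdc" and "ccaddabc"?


Comparing "cdbadbdc" and "ccaddabc" position by position:
  Position 0: 'c' vs 'c' => same
  Position 1: 'd' vs 'c' => differ
  Position 2: 'b' vs 'a' => differ
  Position 3: 'a' vs 'd' => differ
  Position 4: 'd' vs 'd' => same
  Position 5: 'b' vs 'a' => differ
  Position 6: 'd' vs 'b' => differ
  Position 7: 'c' vs 'c' => same
Total differences (Hamming distance): 5

5


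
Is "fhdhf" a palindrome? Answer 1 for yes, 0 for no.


Input: fhdhf
Reversed: fhdhf
  Compare pos 0 ('f') with pos 4 ('f'): match
  Compare pos 1 ('h') with pos 3 ('h'): match
Result: palindrome

1


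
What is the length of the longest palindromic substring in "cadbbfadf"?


Input: "cadbbfadf"
Checking substrings for palindromes:
  [3:5] "bb" (len 2) => palindrome
Longest palindromic substring: "bb" with length 2

2


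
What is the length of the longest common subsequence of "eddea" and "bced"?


LCS of "eddea" and "bced"
DP table:
           b    c    e    d
      0    0    0    0    0
  e   0    0    0    1    1
  d   0    0    0    1    2
  d   0    0    0    1    2
  e   0    0    0    1    2
  a   0    0    0    1    2
LCS length = dp[5][4] = 2

2


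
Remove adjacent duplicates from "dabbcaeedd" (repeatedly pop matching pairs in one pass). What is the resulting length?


Input: dabbcaeedd
Stack-based adjacent duplicate removal:
  Read 'd': push. Stack: d
  Read 'a': push. Stack: da
  Read 'b': push. Stack: dab
  Read 'b': matches stack top 'b' => pop. Stack: da
  Read 'c': push. Stack: dac
  Read 'a': push. Stack: daca
  Read 'e': push. Stack: dacae
  Read 'e': matches stack top 'e' => pop. Stack: daca
  Read 'd': push. Stack: dacad
  Read 'd': matches stack top 'd' => pop. Stack: daca
Final stack: "daca" (length 4)

4


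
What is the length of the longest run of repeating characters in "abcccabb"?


Input: "abcccabb"
Scanning for longest run:
  Position 1 ('b'): new char, reset run to 1
  Position 2 ('c'): new char, reset run to 1
  Position 3 ('c'): continues run of 'c', length=2
  Position 4 ('c'): continues run of 'c', length=3
  Position 5 ('a'): new char, reset run to 1
  Position 6 ('b'): new char, reset run to 1
  Position 7 ('b'): continues run of 'b', length=2
Longest run: 'c' with length 3

3


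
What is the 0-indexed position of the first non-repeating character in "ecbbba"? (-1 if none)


Input: ecbbba
Character frequencies:
  'a': 1
  'b': 3
  'c': 1
  'e': 1
Scanning left to right for freq == 1:
  Position 0 ('e'): unique! => answer = 0

0


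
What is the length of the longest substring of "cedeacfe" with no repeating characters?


Input: "cedeacfe"
Sliding window (track last position of each char):
  Position 0 ('c'): window [0,0] length 1 -- new best
  Position 1 ('e'): window [0,1] length 2 -- new best
  Position 2 ('d'): window [0,2] length 3 -- new best
  Position 3 ('e'): repeat (last at 1), move window start to 2
  Position 3 ('e'): window [2,3] length 2
  Position 4 ('a'): window [2,4] length 3
  Position 5 ('c'): window [2,5] length 4 -- new best
  Position 6 ('f'): window [2,6] length 5 -- new best
  Position 7 ('e'): repeat (last at 3), move window start to 4
  Position 7 ('e'): window [4,7] length 4
Longest substring with no repeats: "deacf" with length 5

5


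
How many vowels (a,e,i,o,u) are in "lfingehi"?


Input: lfingehi
Checking each character:
  'l' at position 0: consonant
  'f' at position 1: consonant
  'i' at position 2: vowel (running total: 1)
  'n' at position 3: consonant
  'g' at position 4: consonant
  'e' at position 5: vowel (running total: 2)
  'h' at position 6: consonant
  'i' at position 7: vowel (running total: 3)
Total vowels: 3

3


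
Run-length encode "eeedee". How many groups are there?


Input: eeedee
Scanning for consecutive runs:
  Group 1: 'e' x 3 (positions 0-2)
  Group 2: 'd' x 1 (positions 3-3)
  Group 3: 'e' x 2 (positions 4-5)
Total groups: 3

3


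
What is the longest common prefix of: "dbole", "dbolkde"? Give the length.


Words: dbole, dbolkde
  Position 0: all 'd' => match
  Position 1: all 'b' => match
  Position 2: all 'o' => match
  Position 3: all 'l' => match
  Position 4: ('e', 'k') => mismatch, stop
LCP = "dbol" (length 4)

4


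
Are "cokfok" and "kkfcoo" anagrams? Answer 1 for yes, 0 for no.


Strings: "cokfok", "kkfcoo"
Sorted first:  cfkkoo
Sorted second: cfkkoo
Sorted forms match => anagrams

1


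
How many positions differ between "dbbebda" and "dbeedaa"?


Comparing "dbbebda" and "dbeedaa" position by position:
  Position 0: 'd' vs 'd' => same
  Position 1: 'b' vs 'b' => same
  Position 2: 'b' vs 'e' => DIFFER
  Position 3: 'e' vs 'e' => same
  Position 4: 'b' vs 'd' => DIFFER
  Position 5: 'd' vs 'a' => DIFFER
  Position 6: 'a' vs 'a' => same
Positions that differ: 3

3


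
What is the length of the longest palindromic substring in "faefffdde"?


Input: "faefffdde"
Checking substrings for palindromes:
  [3:6] "fff" (len 3) => palindrome
  [3:5] "ff" (len 2) => palindrome
  [4:6] "ff" (len 2) => palindrome
  [6:8] "dd" (len 2) => palindrome
Longest palindromic substring: "fff" with length 3

3


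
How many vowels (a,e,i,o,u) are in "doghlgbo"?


Input: doghlgbo
Checking each character:
  'd' at position 0: consonant
  'o' at position 1: vowel (running total: 1)
  'g' at position 2: consonant
  'h' at position 3: consonant
  'l' at position 4: consonant
  'g' at position 5: consonant
  'b' at position 6: consonant
  'o' at position 7: vowel (running total: 2)
Total vowels: 2

2


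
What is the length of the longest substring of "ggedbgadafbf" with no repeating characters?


Input: "ggedbgadafbf"
Sliding window (track last position of each char):
  Position 0 ('g'): window [0,0] length 1 -- new best
  Position 1 ('g'): repeat (last at 0), move window start to 1
  Position 1 ('g'): window [1,1] length 1
  Position 2 ('e'): window [1,2] length 2 -- new best
  Position 3 ('d'): window [1,3] length 3 -- new best
  Position 4 ('b'): window [1,4] length 4 -- new best
  Position 5 ('g'): repeat (last at 1), move window start to 2
  Position 5 ('g'): window [2,5] length 4
  Position 6 ('a'): window [2,6] length 5 -- new best
  Position 7 ('d'): repeat (last at 3), move window start to 4
  Position 7 ('d'): window [4,7] length 4
  Position 8 ('a'): repeat (last at 6), move window start to 7
  Position 8 ('a'): window [7,8] length 2
  Position 9 ('f'): window [7,9] length 3
  Position 10 ('b'): window [7,10] length 4
  Position 11 ('f'): repeat (last at 9), move window start to 10
  Position 11 ('f'): window [10,11] length 2
Longest substring with no repeats: "edbga" with length 5

5
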